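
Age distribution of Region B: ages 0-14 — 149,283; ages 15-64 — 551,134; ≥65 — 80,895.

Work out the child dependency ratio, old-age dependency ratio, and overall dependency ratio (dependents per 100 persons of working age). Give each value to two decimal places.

Youth dependency ratio: 27.09
Old-age dependency ratio: 14.68
Total dependency ratio: 41.76

Youth dependency ratio = 149,283 / 551,134 × 100 = 27.09
Old-age dependency ratio = 80,895 / 551,134 × 100 = 14.68
Total dependency ratio = (149,283 + 80,895) / 551,134 × 100 = 230,178 / 551,134 × 100 = 41.76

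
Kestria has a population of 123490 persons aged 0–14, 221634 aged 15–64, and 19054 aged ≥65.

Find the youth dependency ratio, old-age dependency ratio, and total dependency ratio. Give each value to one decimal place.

Youth dependency ratio: 55.7
Old-age dependency ratio: 8.6
Total dependency ratio: 64.3

Youth dependency ratio = 123490 / 221634 × 100 = 55.7
Old-age dependency ratio = 19054 / 221634 × 100 = 8.6
Total dependency ratio = (123490 + 19054) / 221634 × 100 = 142544 / 221634 × 100 = 64.3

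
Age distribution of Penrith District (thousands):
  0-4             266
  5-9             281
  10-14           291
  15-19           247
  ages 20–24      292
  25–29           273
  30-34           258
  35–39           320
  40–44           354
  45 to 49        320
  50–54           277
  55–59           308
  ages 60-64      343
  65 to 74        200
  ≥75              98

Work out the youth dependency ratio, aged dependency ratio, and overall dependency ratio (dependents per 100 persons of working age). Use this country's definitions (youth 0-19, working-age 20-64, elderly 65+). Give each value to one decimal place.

Youth dependency ratio: 39.5
Old-age dependency ratio: 10.9
Total dependency ratio: 50.4

0–19: 266 + 281 + 291 + 247 = 1 085
20–64: 292 + 273 + 258 + 320 + 354 + 320 + 277 + 308 + 343 = 2 745
65+: 200 + 98 = 298
Youth dependency ratio = 1 085 / 2 745 × 100 = 39.5
Old-age dependency ratio = 298 / 2 745 × 100 = 10.9
Total dependency ratio = (1 085 + 298) / 2 745 × 100 = 1 383 / 2 745 × 100 = 50.4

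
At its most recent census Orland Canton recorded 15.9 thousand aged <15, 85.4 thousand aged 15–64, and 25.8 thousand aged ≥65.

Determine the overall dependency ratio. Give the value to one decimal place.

Total dependency ratio = (15.9 + 25.8) / 85.4 × 100 = 41.7 / 85.4 × 100 = 48.8

Total dependency ratio: 48.8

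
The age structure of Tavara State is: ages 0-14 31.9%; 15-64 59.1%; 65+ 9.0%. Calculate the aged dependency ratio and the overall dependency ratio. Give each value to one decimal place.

Old-age dependency ratio: 15.2
Total dependency ratio: 69.2

Old-age dependency ratio = 9.0 / 59.1 × 100 = 15.2
Total dependency ratio = (31.9 + 9.0) / 59.1 × 100 = 40.9 / 59.1 × 100 = 69.2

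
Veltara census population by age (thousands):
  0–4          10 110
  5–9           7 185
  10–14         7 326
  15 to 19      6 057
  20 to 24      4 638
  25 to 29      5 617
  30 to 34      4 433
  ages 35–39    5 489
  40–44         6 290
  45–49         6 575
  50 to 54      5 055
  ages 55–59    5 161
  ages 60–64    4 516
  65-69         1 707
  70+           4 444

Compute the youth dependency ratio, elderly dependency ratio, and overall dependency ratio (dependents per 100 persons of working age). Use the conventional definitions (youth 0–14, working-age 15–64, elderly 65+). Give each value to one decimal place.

Youth dependency ratio: 45.7
Old-age dependency ratio: 11.4
Total dependency ratio: 57.2

0–14: 10 110 + 7 185 + 7 326 = 24 621
15–64: 6 057 + 4 638 + 5 617 + 4 433 + 5 489 + 6 290 + 6 575 + 5 055 + 5 161 + 4 516 = 53 831
65+: 1 707 + 4 444 = 6 151
Youth dependency ratio = 24 621 / 53 831 × 100 = 45.7
Old-age dependency ratio = 6 151 / 53 831 × 100 = 11.4
Total dependency ratio = (24 621 + 6 151) / 53 831 × 100 = 30 772 / 53 831 × 100 = 57.2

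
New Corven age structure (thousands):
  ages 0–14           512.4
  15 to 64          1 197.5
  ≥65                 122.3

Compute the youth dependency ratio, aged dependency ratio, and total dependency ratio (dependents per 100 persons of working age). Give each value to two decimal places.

Youth dependency ratio: 42.79
Old-age dependency ratio: 10.21
Total dependency ratio: 53.00

Youth dependency ratio = 512.4 / 1 197.5 × 100 = 42.79
Old-age dependency ratio = 122.3 / 1 197.5 × 100 = 10.21
Total dependency ratio = (512.4 + 122.3) / 1 197.5 × 100 = 634.7 / 1 197.5 × 100 = 53.00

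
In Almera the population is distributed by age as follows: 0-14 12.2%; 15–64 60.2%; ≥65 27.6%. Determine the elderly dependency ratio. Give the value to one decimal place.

Old-age dependency ratio: 45.8

Old-age dependency ratio = 27.6 / 60.2 × 100 = 45.8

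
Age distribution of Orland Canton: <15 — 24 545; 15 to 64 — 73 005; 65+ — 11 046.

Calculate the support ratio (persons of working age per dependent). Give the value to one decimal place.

Support ratio: 2.1

Support ratio = 73 005 / (24 545 + 11 046) = 73 005 / 35 591 = 2.1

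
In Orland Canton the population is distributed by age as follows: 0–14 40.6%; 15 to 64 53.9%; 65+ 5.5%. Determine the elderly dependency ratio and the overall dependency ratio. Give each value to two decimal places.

Old-age dependency ratio = 5.5 / 53.9 × 100 = 10.20
Total dependency ratio = (40.6 + 5.5) / 53.9 × 100 = 46.1 / 53.9 × 100 = 85.53

Old-age dependency ratio: 10.20
Total dependency ratio: 85.53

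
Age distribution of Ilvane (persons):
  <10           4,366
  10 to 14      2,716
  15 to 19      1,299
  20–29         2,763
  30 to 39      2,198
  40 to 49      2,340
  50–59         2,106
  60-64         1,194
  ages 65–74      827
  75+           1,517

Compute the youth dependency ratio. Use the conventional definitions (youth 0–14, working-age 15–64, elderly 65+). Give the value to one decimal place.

Youth dependency ratio: 59.5

0–14: 4,366 + 2,716 = 7,082
15–64: 1,299 + 2,763 + 2,198 + 2,340 + 2,106 + 1,194 = 11,900
65+: 827 + 1,517 = 2,344
Youth dependency ratio = 7,082 / 11,900 × 100 = 59.5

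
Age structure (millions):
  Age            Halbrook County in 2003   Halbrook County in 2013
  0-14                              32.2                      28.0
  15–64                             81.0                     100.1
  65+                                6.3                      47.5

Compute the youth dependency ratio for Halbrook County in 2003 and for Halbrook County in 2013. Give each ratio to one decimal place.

Halbrook County in 2003: 32.2 / 81.0 × 100 = 39.8
Halbrook County in 2013: 28.0 / 100.1 × 100 = 28.0

Halbrook County in 2003: 39.8
Halbrook County in 2013: 28.0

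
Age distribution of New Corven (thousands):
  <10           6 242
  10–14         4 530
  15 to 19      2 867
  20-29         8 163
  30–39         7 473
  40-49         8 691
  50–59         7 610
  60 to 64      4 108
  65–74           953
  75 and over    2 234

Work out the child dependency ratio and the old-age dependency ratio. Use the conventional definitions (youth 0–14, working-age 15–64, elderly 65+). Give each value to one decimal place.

Youth dependency ratio: 27.7
Old-age dependency ratio: 8.2

0–14: 6 242 + 4 530 = 10 772
15–64: 2 867 + 8 163 + 7 473 + 8 691 + 7 610 + 4 108 = 38 912
65+: 953 + 2 234 = 3 187
Youth dependency ratio = 10 772 / 38 912 × 100 = 27.7
Old-age dependency ratio = 3 187 / 38 912 × 100 = 8.2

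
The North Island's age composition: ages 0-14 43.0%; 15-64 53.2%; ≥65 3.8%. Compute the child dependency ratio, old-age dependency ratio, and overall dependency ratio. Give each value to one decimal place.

Youth dependency ratio: 80.8
Old-age dependency ratio: 7.1
Total dependency ratio: 88.0

Youth dependency ratio = 43.0 / 53.2 × 100 = 80.8
Old-age dependency ratio = 3.8 / 53.2 × 100 = 7.1
Total dependency ratio = (43.0 + 3.8) / 53.2 × 100 = 46.8 / 53.2 × 100 = 88.0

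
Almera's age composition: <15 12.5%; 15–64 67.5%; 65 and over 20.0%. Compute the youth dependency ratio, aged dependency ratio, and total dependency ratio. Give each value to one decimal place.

Youth dependency ratio = 12.5 / 67.5 × 100 = 18.5
Old-age dependency ratio = 20.0 / 67.5 × 100 = 29.6
Total dependency ratio = (12.5 + 20.0) / 67.5 × 100 = 32.5 / 67.5 × 100 = 48.1

Youth dependency ratio: 18.5
Old-age dependency ratio: 29.6
Total dependency ratio: 48.1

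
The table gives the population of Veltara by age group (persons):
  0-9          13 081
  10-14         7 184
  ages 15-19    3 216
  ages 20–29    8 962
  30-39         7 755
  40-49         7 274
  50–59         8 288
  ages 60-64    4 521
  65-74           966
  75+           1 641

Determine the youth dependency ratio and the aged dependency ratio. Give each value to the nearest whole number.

0–14: 13 081 + 7 184 = 20 265
15–64: 3 216 + 8 962 + 7 755 + 7 274 + 8 288 + 4 521 = 40 016
65+: 966 + 1 641 = 2 607
Youth dependency ratio = 20 265 / 40 016 × 100 = 51
Old-age dependency ratio = 2 607 / 40 016 × 100 = 7

Youth dependency ratio: 51
Old-age dependency ratio: 7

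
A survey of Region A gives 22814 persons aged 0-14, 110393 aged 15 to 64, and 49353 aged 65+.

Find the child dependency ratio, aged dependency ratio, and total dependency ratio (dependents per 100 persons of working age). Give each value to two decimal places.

Youth dependency ratio: 20.67
Old-age dependency ratio: 44.71
Total dependency ratio: 65.37

Youth dependency ratio = 22814 / 110393 × 100 = 20.67
Old-age dependency ratio = 49353 / 110393 × 100 = 44.71
Total dependency ratio = (22814 + 49353) / 110393 × 100 = 72167 / 110393 × 100 = 65.37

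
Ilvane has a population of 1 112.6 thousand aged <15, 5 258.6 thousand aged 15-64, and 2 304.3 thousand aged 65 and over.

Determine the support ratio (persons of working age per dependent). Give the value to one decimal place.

Support ratio = 5 258.6 / (1 112.6 + 2 304.3) = 5 258.6 / 3 416.9 = 1.5

Support ratio: 1.5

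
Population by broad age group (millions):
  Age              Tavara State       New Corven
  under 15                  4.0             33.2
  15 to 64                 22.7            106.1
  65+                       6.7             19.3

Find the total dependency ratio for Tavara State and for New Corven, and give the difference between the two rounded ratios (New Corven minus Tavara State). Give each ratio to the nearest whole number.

Tavara State: 47
New Corven: 49
Difference: +2

Tavara State: (4.0 + 6.7) / 22.7 × 100 = 10.7 / 22.7 × 100 = 47
New Corven: (33.2 + 19.3) / 106.1 × 100 = 52.5 / 106.1 × 100 = 49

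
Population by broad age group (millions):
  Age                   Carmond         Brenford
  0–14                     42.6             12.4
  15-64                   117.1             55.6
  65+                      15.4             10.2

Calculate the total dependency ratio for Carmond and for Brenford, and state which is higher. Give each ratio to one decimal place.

Carmond: 49.5
Brenford: 40.6
Higher: Carmond

Carmond: (42.6 + 15.4) / 117.1 × 100 = 58.0 / 117.1 × 100 = 49.5
Brenford: (12.4 + 10.2) / 55.6 × 100 = 22.6 / 55.6 × 100 = 40.6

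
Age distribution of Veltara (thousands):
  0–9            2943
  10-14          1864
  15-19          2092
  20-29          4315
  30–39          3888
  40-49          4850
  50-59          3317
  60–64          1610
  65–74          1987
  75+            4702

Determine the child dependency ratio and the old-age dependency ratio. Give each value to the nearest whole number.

Youth dependency ratio: 24
Old-age dependency ratio: 33

0–14: 2943 + 1864 = 4807
15–64: 2092 + 4315 + 3888 + 4850 + 3317 + 1610 = 20072
65+: 1987 + 4702 = 6689
Youth dependency ratio = 4807 / 20072 × 100 = 24
Old-age dependency ratio = 6689 / 20072 × 100 = 33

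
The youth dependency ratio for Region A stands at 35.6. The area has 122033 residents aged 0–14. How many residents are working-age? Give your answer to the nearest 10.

Youth dependency ratio = youth / working-age × 100
35.6 = 122033 / W × 100
⇒ 342790

Working-age: 342790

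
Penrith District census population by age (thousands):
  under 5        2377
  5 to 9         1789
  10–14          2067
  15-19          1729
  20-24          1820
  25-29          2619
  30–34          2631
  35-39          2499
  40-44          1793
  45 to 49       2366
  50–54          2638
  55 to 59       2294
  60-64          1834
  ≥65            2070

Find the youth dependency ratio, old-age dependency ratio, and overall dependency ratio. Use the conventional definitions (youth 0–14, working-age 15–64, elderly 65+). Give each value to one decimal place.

0–14: 2377 + 1789 + 2067 = 6233
15–64: 1729 + 1820 + 2619 + 2631 + 2499 + 1793 + 2366 + 2638 + 2294 + 1834 = 22223
65+: 2070
Youth dependency ratio = 6233 / 22223 × 100 = 28.0
Old-age dependency ratio = 2070 / 22223 × 100 = 9.3
Total dependency ratio = (6233 + 2070) / 22223 × 100 = 8303 / 22223 × 100 = 37.4

Youth dependency ratio: 28.0
Old-age dependency ratio: 9.3
Total dependency ratio: 37.4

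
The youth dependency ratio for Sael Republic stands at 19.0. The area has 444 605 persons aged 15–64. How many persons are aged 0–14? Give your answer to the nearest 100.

Youth dependency ratio = youth / working-age × 100
19.0 = Y / 444 605 × 100
⇒ 84 500

Aged 0–14: 84 500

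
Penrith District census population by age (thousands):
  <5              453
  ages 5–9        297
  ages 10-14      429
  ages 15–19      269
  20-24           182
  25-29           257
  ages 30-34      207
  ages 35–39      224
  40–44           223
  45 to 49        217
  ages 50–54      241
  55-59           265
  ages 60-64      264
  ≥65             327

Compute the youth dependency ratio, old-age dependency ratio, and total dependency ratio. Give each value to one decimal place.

0–14: 453 + 297 + 429 = 1,179
15–64: 269 + 182 + 257 + 207 + 224 + 223 + 217 + 241 + 265 + 264 = 2,349
65+: 327
Youth dependency ratio = 1,179 / 2,349 × 100 = 50.2
Old-age dependency ratio = 327 / 2,349 × 100 = 13.9
Total dependency ratio = (1,179 + 327) / 2,349 × 100 = 1,506 / 2,349 × 100 = 64.1

Youth dependency ratio: 50.2
Old-age dependency ratio: 13.9
Total dependency ratio: 64.1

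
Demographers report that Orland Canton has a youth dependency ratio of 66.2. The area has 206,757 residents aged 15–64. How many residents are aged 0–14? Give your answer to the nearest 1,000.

Youth dependency ratio = youth / working-age × 100
66.2 = Y / 206,757 × 100
⇒ 137,000

Aged 0–14: 137,000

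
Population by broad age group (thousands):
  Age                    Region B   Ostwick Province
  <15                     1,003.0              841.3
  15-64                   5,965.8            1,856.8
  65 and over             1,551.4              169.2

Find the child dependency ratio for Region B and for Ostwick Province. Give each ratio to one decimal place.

Region B: 16.8
Ostwick Province: 45.3

Region B: 1,003.0 / 5,965.8 × 100 = 16.8
Ostwick Province: 841.3 / 1,856.8 × 100 = 45.3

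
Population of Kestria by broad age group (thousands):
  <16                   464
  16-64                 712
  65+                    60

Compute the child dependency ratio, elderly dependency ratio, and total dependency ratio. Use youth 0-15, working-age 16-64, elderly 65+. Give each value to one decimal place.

Youth dependency ratio = 464 / 712 × 100 = 65.2
Old-age dependency ratio = 60 / 712 × 100 = 8.4
Total dependency ratio = (464 + 60) / 712 × 100 = 524 / 712 × 100 = 73.6

Youth dependency ratio: 65.2
Old-age dependency ratio: 8.4
Total dependency ratio: 73.6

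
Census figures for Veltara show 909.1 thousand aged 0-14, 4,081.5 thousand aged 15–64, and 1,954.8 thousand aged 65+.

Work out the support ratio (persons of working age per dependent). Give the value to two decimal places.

Support ratio: 1.43

Support ratio = 4,081.5 / (909.1 + 1,954.8) = 4,081.5 / 2,863.9 = 1.43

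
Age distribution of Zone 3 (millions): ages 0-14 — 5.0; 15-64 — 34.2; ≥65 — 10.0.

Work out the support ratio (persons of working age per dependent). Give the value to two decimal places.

Support ratio = 34.2 / (5.0 + 10.0) = 34.2 / 15.0 = 2.28

Support ratio: 2.28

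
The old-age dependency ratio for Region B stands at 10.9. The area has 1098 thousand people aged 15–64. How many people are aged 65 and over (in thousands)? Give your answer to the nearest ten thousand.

Aged 65 and over: 120

Old-age dependency ratio = elderly / working-age × 100
10.9 = E / 1098 × 100
⇒ 120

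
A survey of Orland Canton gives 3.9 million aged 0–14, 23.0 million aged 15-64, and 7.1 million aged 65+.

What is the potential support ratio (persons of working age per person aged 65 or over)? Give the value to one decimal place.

Potential support ratio: 3.2

Potential support ratio = 23.0 / 7.1 = 3.2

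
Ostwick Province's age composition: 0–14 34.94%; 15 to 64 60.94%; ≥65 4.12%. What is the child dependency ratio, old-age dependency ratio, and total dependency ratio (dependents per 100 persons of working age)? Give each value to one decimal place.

Youth dependency ratio: 57.3
Old-age dependency ratio: 6.8
Total dependency ratio: 64.1

Youth dependency ratio = 34.94 / 60.94 × 100 = 57.3
Old-age dependency ratio = 4.12 / 60.94 × 100 = 6.8
Total dependency ratio = (34.94 + 4.12) / 60.94 × 100 = 39.06 / 60.94 × 100 = 64.1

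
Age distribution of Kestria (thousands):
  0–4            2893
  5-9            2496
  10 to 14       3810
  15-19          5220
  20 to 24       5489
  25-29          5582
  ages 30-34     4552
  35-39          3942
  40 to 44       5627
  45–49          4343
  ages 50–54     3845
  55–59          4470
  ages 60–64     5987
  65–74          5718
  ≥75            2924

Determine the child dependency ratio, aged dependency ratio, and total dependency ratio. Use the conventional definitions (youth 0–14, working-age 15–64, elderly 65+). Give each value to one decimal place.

Youth dependency ratio: 18.8
Old-age dependency ratio: 17.6
Total dependency ratio: 36.4

0–14: 2893 + 2496 + 3810 = 9199
15–64: 5220 + 5489 + 5582 + 4552 + 3942 + 5627 + 4343 + 3845 + 4470 + 5987 = 49057
65+: 5718 + 2924 = 8642
Youth dependency ratio = 9199 / 49057 × 100 = 18.8
Old-age dependency ratio = 8642 / 49057 × 100 = 17.6
Total dependency ratio = (9199 + 8642) / 49057 × 100 = 17841 / 49057 × 100 = 36.4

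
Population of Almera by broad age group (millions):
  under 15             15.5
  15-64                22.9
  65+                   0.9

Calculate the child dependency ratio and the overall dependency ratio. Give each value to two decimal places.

Youth dependency ratio: 67.69
Total dependency ratio: 71.62

Youth dependency ratio = 15.5 / 22.9 × 100 = 67.69
Total dependency ratio = (15.5 + 0.9) / 22.9 × 100 = 16.4 / 22.9 × 100 = 71.62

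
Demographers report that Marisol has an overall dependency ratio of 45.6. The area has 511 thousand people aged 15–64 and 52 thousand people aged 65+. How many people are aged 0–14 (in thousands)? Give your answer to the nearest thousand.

Total dependency ratio = (youth + elderly) / working-age × 100
45.6 = (Y + 52) / 511 × 100
⇒ 181

Aged 0–14: 181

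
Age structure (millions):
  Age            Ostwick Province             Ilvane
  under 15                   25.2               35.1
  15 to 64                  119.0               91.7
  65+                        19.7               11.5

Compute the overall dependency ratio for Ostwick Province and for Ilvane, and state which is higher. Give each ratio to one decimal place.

Ostwick Province: 37.7
Ilvane: 50.8
Higher: Ilvane

Ostwick Province: (25.2 + 19.7) / 119.0 × 100 = 44.9 / 119.0 × 100 = 37.7
Ilvane: (35.1 + 11.5) / 91.7 × 100 = 46.6 / 91.7 × 100 = 50.8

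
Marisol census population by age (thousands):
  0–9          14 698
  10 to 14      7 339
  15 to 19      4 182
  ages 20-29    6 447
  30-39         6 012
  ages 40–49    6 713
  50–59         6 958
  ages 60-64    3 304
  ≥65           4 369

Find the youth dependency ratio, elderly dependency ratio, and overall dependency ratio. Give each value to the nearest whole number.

0–14: 14 698 + 7 339 = 22 037
15–64: 4 182 + 6 447 + 6 012 + 6 713 + 6 958 + 3 304 = 33 616
65+: 4 369
Youth dependency ratio = 22 037 / 33 616 × 100 = 66
Old-age dependency ratio = 4 369 / 33 616 × 100 = 13
Total dependency ratio = (22 037 + 4 369) / 33 616 × 100 = 26 406 / 33 616 × 100 = 79

Youth dependency ratio: 66
Old-age dependency ratio: 13
Total dependency ratio: 79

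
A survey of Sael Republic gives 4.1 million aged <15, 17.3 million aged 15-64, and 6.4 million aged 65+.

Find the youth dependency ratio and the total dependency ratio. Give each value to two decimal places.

Youth dependency ratio: 23.70
Total dependency ratio: 60.69

Youth dependency ratio = 4.1 / 17.3 × 100 = 23.70
Total dependency ratio = (4.1 + 6.4) / 17.3 × 100 = 10.5 / 17.3 × 100 = 60.69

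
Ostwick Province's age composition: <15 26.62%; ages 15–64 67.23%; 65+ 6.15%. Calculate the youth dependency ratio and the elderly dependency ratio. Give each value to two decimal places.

Youth dependency ratio = 26.62 / 67.23 × 100 = 39.60
Old-age dependency ratio = 6.15 / 67.23 × 100 = 9.15

Youth dependency ratio: 39.60
Old-age dependency ratio: 9.15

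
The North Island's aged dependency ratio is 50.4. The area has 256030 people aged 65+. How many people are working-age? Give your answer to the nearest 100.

Old-age dependency ratio = elderly / working-age × 100
50.4 = 256030 / W × 100
⇒ 508000

Working-age: 508000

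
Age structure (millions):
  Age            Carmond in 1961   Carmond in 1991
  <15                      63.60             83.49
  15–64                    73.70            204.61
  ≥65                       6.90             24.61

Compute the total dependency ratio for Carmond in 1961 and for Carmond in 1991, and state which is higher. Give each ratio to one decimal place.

Carmond in 1961: (63.60 + 6.90) / 73.70 × 100 = 70.50 / 73.70 × 100 = 95.7
Carmond in 1991: (83.49 + 24.61) / 204.61 × 100 = 108.10 / 204.61 × 100 = 52.8

Carmond in 1961: 95.7
Carmond in 1991: 52.8
Higher: Carmond in 1961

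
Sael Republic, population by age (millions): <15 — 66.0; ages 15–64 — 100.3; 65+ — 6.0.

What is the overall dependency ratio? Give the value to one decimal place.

Total dependency ratio: 71.8

Total dependency ratio = (66.0 + 6.0) / 100.3 × 100 = 72.0 / 100.3 × 100 = 71.8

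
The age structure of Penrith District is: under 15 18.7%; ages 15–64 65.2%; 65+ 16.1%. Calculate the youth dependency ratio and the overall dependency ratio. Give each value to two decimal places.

Youth dependency ratio = 18.7 / 65.2 × 100 = 28.68
Total dependency ratio = (18.7 + 16.1) / 65.2 × 100 = 34.8 / 65.2 × 100 = 53.37

Youth dependency ratio: 28.68
Total dependency ratio: 53.37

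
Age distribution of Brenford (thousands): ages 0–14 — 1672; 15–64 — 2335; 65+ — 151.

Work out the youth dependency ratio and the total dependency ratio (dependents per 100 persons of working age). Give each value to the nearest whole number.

Youth dependency ratio: 72
Total dependency ratio: 78

Youth dependency ratio = 1672 / 2335 × 100 = 72
Total dependency ratio = (1672 + 151) / 2335 × 100 = 1823 / 2335 × 100 = 78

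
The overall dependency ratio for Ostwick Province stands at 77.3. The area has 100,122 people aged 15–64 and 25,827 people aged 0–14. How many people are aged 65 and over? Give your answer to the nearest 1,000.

Aged 65 and over: 52,000

Total dependency ratio = (youth + elderly) / working-age × 100
77.3 = (25,827 + E) / 100,122 × 100
⇒ 52,000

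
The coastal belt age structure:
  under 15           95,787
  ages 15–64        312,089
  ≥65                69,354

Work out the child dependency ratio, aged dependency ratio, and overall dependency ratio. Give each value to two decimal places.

Youth dependency ratio: 30.69
Old-age dependency ratio: 22.22
Total dependency ratio: 52.91

Youth dependency ratio = 95,787 / 312,089 × 100 = 30.69
Old-age dependency ratio = 69,354 / 312,089 × 100 = 22.22
Total dependency ratio = (95,787 + 69,354) / 312,089 × 100 = 165,141 / 312,089 × 100 = 52.91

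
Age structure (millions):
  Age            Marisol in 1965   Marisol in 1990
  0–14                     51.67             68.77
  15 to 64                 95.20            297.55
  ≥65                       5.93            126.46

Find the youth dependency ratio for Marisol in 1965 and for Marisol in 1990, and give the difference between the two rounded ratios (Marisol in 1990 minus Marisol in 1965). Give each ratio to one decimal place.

Marisol in 1965: 54.3
Marisol in 1990: 23.1
Difference: -31.2

Marisol in 1965: 51.67 / 95.20 × 100 = 54.3
Marisol in 1990: 68.77 / 297.55 × 100 = 23.1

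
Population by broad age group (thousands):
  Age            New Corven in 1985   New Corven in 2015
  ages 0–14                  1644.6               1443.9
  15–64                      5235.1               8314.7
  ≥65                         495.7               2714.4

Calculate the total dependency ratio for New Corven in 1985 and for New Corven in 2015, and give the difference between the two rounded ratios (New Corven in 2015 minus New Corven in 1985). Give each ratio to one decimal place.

New Corven in 1985: (1644.6 + 495.7) / 5235.1 × 100 = 2140.3 / 5235.1 × 100 = 40.9
New Corven in 2015: (1443.9 + 2714.4) / 8314.7 × 100 = 4158.3 / 8314.7 × 100 = 50.0

New Corven in 1985: 40.9
New Corven in 2015: 50.0
Difference: +9.1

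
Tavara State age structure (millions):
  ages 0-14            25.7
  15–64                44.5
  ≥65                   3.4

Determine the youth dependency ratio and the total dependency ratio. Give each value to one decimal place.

Youth dependency ratio = 25.7 / 44.5 × 100 = 57.8
Total dependency ratio = (25.7 + 3.4) / 44.5 × 100 = 29.1 / 44.5 × 100 = 65.4

Youth dependency ratio: 57.8
Total dependency ratio: 65.4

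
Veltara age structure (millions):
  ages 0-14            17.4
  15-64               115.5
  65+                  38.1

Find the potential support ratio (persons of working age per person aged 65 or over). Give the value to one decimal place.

Potential support ratio = 115.5 / 38.1 = 3.0

Potential support ratio: 3.0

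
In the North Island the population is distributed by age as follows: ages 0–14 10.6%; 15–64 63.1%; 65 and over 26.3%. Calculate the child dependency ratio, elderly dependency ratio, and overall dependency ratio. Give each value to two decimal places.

Youth dependency ratio = 10.6 / 63.1 × 100 = 16.80
Old-age dependency ratio = 26.3 / 63.1 × 100 = 41.68
Total dependency ratio = (10.6 + 26.3) / 63.1 × 100 = 36.9 / 63.1 × 100 = 58.48

Youth dependency ratio: 16.80
Old-age dependency ratio: 41.68
Total dependency ratio: 58.48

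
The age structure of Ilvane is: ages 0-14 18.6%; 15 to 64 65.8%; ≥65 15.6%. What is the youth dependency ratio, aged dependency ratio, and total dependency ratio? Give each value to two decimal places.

Youth dependency ratio: 28.27
Old-age dependency ratio: 23.71
Total dependency ratio: 51.98

Youth dependency ratio = 18.6 / 65.8 × 100 = 28.27
Old-age dependency ratio = 15.6 / 65.8 × 100 = 23.71
Total dependency ratio = (18.6 + 15.6) / 65.8 × 100 = 34.2 / 65.8 × 100 = 51.98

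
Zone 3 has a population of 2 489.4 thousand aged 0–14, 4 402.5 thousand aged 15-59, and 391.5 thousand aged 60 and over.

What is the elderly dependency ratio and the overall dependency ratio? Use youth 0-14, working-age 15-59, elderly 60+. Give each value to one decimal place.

Old-age dependency ratio: 8.9
Total dependency ratio: 65.4

Old-age dependency ratio = 391.5 / 4 402.5 × 100 = 8.9
Total dependency ratio = (2 489.4 + 391.5) / 4 402.5 × 100 = 2 880.9 / 4 402.5 × 100 = 65.4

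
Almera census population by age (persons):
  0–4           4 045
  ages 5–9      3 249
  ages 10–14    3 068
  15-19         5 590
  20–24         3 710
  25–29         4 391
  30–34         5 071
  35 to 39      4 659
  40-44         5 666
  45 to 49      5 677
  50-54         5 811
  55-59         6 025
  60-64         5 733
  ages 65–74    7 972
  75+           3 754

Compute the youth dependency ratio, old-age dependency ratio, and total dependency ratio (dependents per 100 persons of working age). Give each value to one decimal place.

Youth dependency ratio: 19.8
Old-age dependency ratio: 22.4
Total dependency ratio: 42.2

0–14: 4 045 + 3 249 + 3 068 = 10 362
15–64: 5 590 + 3 710 + 4 391 + 5 071 + 4 659 + 5 666 + 5 677 + 5 811 + 6 025 + 5 733 = 52 333
65+: 7 972 + 3 754 = 11 726
Youth dependency ratio = 10 362 / 52 333 × 100 = 19.8
Old-age dependency ratio = 11 726 / 52 333 × 100 = 22.4
Total dependency ratio = (10 362 + 11 726) / 52 333 × 100 = 22 088 / 52 333 × 100 = 42.2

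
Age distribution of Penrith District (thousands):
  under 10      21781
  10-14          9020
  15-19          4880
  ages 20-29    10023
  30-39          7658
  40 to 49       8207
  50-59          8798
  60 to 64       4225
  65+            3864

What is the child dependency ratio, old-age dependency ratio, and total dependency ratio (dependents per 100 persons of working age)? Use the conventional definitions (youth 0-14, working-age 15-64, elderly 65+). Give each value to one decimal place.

0–14: 21781 + 9020 = 30801
15–64: 4880 + 10023 + 7658 + 8207 + 8798 + 4225 = 43791
65+: 3864
Youth dependency ratio = 30801 / 43791 × 100 = 70.3
Old-age dependency ratio = 3864 / 43791 × 100 = 8.8
Total dependency ratio = (30801 + 3864) / 43791 × 100 = 34665 / 43791 × 100 = 79.2

Youth dependency ratio: 70.3
Old-age dependency ratio: 8.8
Total dependency ratio: 79.2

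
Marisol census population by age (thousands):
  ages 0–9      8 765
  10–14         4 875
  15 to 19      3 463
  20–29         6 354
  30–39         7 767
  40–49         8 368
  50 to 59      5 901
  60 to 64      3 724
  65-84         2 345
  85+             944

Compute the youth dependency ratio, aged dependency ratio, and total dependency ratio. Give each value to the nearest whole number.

0–14: 8 765 + 4 875 = 13 640
15–64: 3 463 + 6 354 + 7 767 + 8 368 + 5 901 + 3 724 = 35 577
65+: 2 345 + 944 = 3 289
Youth dependency ratio = 13 640 / 35 577 × 100 = 38
Old-age dependency ratio = 3 289 / 35 577 × 100 = 9
Total dependency ratio = (13 640 + 3 289) / 35 577 × 100 = 16 929 / 35 577 × 100 = 48

Youth dependency ratio: 38
Old-age dependency ratio: 9
Total dependency ratio: 48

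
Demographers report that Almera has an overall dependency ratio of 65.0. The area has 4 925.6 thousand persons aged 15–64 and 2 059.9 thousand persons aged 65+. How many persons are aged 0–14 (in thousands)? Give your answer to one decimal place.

Aged 0–14: 1 141.7

Total dependency ratio = (youth + elderly) / working-age × 100
65.0 = (Y + 2 059.9) / 4 925.6 × 100
⇒ 1 141.7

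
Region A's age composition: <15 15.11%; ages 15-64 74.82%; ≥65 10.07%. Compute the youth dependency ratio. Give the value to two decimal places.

Youth dependency ratio: 20.20

Youth dependency ratio = 15.11 / 74.82 × 100 = 20.20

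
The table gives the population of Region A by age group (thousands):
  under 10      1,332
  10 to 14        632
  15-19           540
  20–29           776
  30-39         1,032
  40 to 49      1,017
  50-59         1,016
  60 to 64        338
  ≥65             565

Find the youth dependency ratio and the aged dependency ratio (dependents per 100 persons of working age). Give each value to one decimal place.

0–14: 1,332 + 632 = 1,964
15–64: 540 + 776 + 1,032 + 1,017 + 1,016 + 338 = 4,719
65+: 565
Youth dependency ratio = 1,964 / 4,719 × 100 = 41.6
Old-age dependency ratio = 565 / 4,719 × 100 = 12.0

Youth dependency ratio: 41.6
Old-age dependency ratio: 12.0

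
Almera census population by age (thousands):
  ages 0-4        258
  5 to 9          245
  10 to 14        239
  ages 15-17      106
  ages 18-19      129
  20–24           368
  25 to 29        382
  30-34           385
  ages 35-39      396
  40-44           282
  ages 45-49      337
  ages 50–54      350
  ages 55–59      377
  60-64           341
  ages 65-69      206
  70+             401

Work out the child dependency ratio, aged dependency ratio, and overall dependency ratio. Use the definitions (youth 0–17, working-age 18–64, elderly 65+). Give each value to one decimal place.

0–17: 258 + 245 + 239 + 106 = 848
18–64: 129 + 368 + 382 + 385 + 396 + 282 + 337 + 350 + 377 + 341 = 3 347
65+: 206 + 401 = 607
Youth dependency ratio = 848 / 3 347 × 100 = 25.3
Old-age dependency ratio = 607 / 3 347 × 100 = 18.1
Total dependency ratio = (848 + 607) / 3 347 × 100 = 1 455 / 3 347 × 100 = 43.5

Youth dependency ratio: 25.3
Old-age dependency ratio: 18.1
Total dependency ratio: 43.5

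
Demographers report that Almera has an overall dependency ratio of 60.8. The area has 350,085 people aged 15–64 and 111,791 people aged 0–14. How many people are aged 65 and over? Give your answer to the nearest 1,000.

Total dependency ratio = (youth + elderly) / working-age × 100
60.8 = (111,791 + E) / 350,085 × 100
⇒ 101,000

Aged 65 and over: 101,000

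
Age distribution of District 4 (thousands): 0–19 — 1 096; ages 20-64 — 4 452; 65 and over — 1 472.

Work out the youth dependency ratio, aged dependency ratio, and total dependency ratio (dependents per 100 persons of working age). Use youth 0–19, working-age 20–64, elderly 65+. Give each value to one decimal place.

Youth dependency ratio = 1 096 / 4 452 × 100 = 24.6
Old-age dependency ratio = 1 472 / 4 452 × 100 = 33.1
Total dependency ratio = (1 096 + 1 472) / 4 452 × 100 = 2 568 / 4 452 × 100 = 57.7

Youth dependency ratio: 24.6
Old-age dependency ratio: 33.1
Total dependency ratio: 57.7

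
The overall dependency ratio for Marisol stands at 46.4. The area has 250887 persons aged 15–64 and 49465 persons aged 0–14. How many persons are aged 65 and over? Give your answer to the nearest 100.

Total dependency ratio = (youth + elderly) / working-age × 100
46.4 = (49465 + E) / 250887 × 100
⇒ 66900

Aged 65 and over: 66900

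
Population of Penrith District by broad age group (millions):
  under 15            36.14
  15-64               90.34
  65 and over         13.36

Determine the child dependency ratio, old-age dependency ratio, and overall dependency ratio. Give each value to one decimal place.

Youth dependency ratio = 36.14 / 90.34 × 100 = 40.0
Old-age dependency ratio = 13.36 / 90.34 × 100 = 14.8
Total dependency ratio = (36.14 + 13.36) / 90.34 × 100 = 49.50 / 90.34 × 100 = 54.8

Youth dependency ratio: 40.0
Old-age dependency ratio: 14.8
Total dependency ratio: 54.8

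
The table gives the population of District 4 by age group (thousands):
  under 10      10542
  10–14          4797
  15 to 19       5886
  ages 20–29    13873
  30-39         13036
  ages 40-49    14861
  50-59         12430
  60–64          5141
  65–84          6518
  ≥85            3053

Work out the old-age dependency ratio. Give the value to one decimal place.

0–14: 10542 + 4797 = 15339
15–64: 5886 + 13873 + 13036 + 14861 + 12430 + 5141 = 65227
65+: 6518 + 3053 = 9571
Old-age dependency ratio = 9571 / 65227 × 100 = 14.7

Old-age dependency ratio: 14.7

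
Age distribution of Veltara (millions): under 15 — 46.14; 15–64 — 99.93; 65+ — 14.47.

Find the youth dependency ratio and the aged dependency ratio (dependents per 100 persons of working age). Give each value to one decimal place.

Youth dependency ratio = 46.14 / 99.93 × 100 = 46.2
Old-age dependency ratio = 14.47 / 99.93 × 100 = 14.5

Youth dependency ratio: 46.2
Old-age dependency ratio: 14.5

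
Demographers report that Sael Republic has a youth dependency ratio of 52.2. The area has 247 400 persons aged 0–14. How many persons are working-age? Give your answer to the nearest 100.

Working-age: 473 900

Youth dependency ratio = youth / working-age × 100
52.2 = 247 400 / W × 100
⇒ 473 900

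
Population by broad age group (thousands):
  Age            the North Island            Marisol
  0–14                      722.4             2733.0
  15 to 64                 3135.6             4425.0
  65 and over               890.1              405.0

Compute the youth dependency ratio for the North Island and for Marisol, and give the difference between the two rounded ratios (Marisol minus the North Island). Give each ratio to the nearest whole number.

the North Island: 23
Marisol: 62
Difference: +39

the North Island: 722.4 / 3135.6 × 100 = 23
Marisol: 2733.0 / 4425.0 × 100 = 62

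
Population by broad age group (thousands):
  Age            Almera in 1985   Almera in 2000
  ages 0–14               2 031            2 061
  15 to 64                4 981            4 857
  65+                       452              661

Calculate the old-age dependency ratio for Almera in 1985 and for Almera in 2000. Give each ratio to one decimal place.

Almera in 1985: 452 / 4 981 × 100 = 9.1
Almera in 2000: 661 / 4 857 × 100 = 13.6

Almera in 1985: 9.1
Almera in 2000: 13.6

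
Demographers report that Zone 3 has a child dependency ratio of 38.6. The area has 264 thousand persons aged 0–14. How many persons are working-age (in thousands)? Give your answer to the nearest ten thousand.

Working-age: 680

Youth dependency ratio = youth / working-age × 100
38.6 = 264 / W × 100
⇒ 680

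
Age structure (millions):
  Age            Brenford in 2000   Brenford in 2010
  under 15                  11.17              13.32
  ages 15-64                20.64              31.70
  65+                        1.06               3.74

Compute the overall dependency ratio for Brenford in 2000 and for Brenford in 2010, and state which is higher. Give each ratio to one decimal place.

Brenford in 2000: 59.3
Brenford in 2010: 53.8
Higher: Brenford in 2000

Brenford in 2000: (11.17 + 1.06) / 20.64 × 100 = 12.23 / 20.64 × 100 = 59.3
Brenford in 2010: (13.32 + 3.74) / 31.70 × 100 = 17.06 / 31.70 × 100 = 53.8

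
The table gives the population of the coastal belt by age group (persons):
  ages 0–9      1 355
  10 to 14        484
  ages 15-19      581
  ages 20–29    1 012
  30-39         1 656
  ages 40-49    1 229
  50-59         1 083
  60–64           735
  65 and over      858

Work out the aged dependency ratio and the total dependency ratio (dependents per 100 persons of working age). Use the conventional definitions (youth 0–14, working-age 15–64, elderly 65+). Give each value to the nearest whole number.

Old-age dependency ratio: 14
Total dependency ratio: 43

0–14: 1 355 + 484 = 1 839
15–64: 581 + 1 012 + 1 656 + 1 229 + 1 083 + 735 = 6 296
65+: 858
Old-age dependency ratio = 858 / 6 296 × 100 = 14
Total dependency ratio = (1 839 + 858) / 6 296 × 100 = 2 697 / 6 296 × 100 = 43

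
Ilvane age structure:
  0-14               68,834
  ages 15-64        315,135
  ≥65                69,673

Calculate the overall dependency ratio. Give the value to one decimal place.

Total dependency ratio: 44.0

Total dependency ratio = (68,834 + 69,673) / 315,135 × 100 = 138,507 / 315,135 × 100 = 44.0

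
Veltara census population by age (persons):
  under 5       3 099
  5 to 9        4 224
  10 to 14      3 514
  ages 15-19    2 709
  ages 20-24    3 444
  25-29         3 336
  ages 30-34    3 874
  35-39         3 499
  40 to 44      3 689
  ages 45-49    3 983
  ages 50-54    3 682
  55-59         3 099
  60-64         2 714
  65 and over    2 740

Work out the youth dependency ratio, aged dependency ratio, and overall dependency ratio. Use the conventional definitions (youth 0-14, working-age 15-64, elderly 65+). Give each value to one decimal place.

Youth dependency ratio: 31.8
Old-age dependency ratio: 8.1
Total dependency ratio: 39.9

0–14: 3 099 + 4 224 + 3 514 = 10 837
15–64: 2 709 + 3 444 + 3 336 + 3 874 + 3 499 + 3 689 + 3 983 + 3 682 + 3 099 + 2 714 = 34 029
65+: 2 740
Youth dependency ratio = 10 837 / 34 029 × 100 = 31.8
Old-age dependency ratio = 2 740 / 34 029 × 100 = 8.1
Total dependency ratio = (10 837 + 2 740) / 34 029 × 100 = 13 577 / 34 029 × 100 = 39.9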